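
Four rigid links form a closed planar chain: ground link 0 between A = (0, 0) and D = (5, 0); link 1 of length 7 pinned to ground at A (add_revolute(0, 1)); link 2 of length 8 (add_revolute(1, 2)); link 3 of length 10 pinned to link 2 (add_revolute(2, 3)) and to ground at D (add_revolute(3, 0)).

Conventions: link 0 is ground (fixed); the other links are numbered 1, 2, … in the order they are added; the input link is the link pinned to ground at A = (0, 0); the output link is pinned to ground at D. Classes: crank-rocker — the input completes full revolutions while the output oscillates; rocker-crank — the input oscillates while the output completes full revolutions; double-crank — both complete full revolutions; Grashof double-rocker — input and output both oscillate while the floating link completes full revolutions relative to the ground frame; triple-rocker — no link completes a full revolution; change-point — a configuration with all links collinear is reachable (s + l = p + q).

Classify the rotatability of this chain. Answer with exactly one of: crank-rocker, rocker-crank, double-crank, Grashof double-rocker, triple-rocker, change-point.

lengths: ground=5, input=7, coupler=8, output=10
sorted: s=5 (shortest), l=10 (longest), p+q=15
s + l = 15 vs p + q = 15
s + l = p + q → change-point (collinear configuration reachable)

change-point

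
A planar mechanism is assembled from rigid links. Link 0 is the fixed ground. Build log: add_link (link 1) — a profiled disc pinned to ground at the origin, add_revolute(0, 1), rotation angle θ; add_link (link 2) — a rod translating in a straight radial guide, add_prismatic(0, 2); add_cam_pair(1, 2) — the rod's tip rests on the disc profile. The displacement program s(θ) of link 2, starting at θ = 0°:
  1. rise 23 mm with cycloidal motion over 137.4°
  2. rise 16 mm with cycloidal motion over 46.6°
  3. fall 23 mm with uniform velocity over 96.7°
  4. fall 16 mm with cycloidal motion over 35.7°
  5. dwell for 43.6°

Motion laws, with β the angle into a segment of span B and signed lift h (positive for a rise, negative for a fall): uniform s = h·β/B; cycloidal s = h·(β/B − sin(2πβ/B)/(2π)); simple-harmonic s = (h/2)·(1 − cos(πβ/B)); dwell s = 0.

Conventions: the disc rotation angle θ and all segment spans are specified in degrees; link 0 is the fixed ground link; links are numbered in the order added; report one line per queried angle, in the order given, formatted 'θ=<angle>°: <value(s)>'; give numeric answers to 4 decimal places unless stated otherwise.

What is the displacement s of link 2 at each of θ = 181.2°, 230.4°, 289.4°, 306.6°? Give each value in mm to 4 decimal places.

seg 1 [0°–137.4°] cycloidal, h=23: full span → s += 23 → s = 23.0000
seg 2 [137.4°–184°] cycloidal, h=16: θ=181.2° here. β=43.8, B=46.6. 16·(0.9399 − sin(2π·0.9399)/(2π)) = 15.9773 → s = 38.9773
seg 2 [137.4°–184°] cycloidal, h=16: full span → s += 16 → s = 39.0000
seg 3 [184°–280.7°] uniform, h=-23: θ=230.4° here. β=46.4, B=96.7. -23·46.4/96.7 = -11.0362 → s = 27.9638
seg 3 [184°–280.7°] uniform, h=-23: full span → s += -23 → s = 16.0000
seg 4 [280.7°–316.4°] cycloidal, h=-16: θ=289.4° here. β=8.7, B=35.7. -16·(0.2437 − sin(2π·0.2437)/(2π)) = -1.3547 → s = 14.6453
seg 4 [280.7°–316.4°] cycloidal, h=-16: θ=306.6° here. β=25.9, B=35.7. -16·(0.7255 − sin(2π·0.7255)/(2π)) = -14.1242 → s = 1.8758

θ=181.2°: 38.9773
θ=230.4°: 27.9638
θ=289.4°: 14.6453
θ=306.6°: 1.8758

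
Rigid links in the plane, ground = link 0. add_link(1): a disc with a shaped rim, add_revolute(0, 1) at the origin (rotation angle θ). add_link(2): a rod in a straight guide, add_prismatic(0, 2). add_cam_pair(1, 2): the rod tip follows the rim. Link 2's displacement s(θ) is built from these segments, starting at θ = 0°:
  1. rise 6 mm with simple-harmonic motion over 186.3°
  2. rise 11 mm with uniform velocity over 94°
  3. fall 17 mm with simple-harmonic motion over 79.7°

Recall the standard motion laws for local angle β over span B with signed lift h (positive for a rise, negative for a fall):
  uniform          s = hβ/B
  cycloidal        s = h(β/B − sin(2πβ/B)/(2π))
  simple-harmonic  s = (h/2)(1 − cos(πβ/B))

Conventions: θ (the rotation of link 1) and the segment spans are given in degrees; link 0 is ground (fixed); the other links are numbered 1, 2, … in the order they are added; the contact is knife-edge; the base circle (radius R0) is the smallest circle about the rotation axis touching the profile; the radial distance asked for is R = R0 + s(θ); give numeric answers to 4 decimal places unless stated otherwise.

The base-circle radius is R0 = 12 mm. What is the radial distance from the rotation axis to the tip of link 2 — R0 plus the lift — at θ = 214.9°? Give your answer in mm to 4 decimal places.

segment 1 (0° to 186.3°, simple-harmonic, h = 6) is passed completely: s = 0.0000 + (6) = 6.0000
θ = 214.9° falls in segment 2 (186.3° to 280.3°, uniform, h = 11): β = 214.9 − 186.3 = 28.6°, B = 94°; Δs = 11·28.6/94 = 3.3468; s = 6.0000 + 3.3468 = 9.3468
R = R0 + s = 12 + 9.3468 = 21.3468

21.3468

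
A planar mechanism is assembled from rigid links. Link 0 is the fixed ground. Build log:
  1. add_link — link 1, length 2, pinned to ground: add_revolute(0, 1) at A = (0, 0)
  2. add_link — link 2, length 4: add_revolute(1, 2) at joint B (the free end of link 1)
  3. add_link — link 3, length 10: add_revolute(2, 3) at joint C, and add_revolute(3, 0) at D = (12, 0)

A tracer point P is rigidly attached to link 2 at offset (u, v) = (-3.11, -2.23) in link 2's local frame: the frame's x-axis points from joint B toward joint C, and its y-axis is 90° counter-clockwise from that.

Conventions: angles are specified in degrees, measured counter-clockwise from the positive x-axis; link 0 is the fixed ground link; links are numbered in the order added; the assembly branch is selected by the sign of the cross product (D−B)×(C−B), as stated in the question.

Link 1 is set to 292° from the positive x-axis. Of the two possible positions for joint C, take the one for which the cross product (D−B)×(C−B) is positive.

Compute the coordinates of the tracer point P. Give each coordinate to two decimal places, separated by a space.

A=(0,0), D=(12.00,0)
B = A + 2.00·(cos292°, sin292°) = (0.7492, -1.8544)
|BD| = 11.4026
circle(B,4.00) ∩ circle(D,10.00): a=2.0179, h=3.4537
  candidates: C₊=(2.1786,1.8815) cross=39.381; C₋=(3.3019,-4.9339) cross=-39.381
  branch + wants cross > 0 → take C=(2.1786,1.8815) (cross=39.381)
ex = (C−B)/|BC| = (0.3573,0.9340); ey = (-0.9340,0.3573)
P = B + -3.11·ex + -2.23·ey = (1.7206,-5.5559)

1.72 -5.56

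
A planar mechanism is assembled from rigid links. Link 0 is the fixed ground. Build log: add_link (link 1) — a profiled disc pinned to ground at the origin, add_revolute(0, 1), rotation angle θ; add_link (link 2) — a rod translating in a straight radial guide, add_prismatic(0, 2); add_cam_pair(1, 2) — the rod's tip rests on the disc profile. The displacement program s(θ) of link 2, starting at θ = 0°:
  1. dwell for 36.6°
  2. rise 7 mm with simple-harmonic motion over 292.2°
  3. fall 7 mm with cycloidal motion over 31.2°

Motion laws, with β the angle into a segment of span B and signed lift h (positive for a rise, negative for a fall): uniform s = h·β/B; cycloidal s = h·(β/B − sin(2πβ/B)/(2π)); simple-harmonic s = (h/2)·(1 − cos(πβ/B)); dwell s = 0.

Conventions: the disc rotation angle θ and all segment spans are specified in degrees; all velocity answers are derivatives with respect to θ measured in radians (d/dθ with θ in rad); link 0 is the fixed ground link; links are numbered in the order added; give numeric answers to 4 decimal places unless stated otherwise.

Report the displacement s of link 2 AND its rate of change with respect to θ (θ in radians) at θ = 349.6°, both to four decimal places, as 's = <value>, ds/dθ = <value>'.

seg 1 [0°–36.6°] dwell: s stays 0.0000
seg 2 [36.6°–328.8°] simple-harmonic, h=7: full span → s += 7 → s = 7.0000
seg 3 [328.8°–360°] cycloidal, h=-7: θ=349.6° here. β=20.8, B=31.2. -7·(0.6667 − sin(2π·0.6667)/(2π)) = -5.6315 → s = 1.3685
velocity in seg [328.8°–360°] (cycloidal), θ in radians: β = 20.8° = 0.3630 rad, B = 31.2° = 0.5445 rad; ds/dθ = (h/B)(1 − cos(2πβ/B)) = ((-7)/0.5445)(1 − cos(2π·0.6667)) = -19.282233 mm/rad

s = 1.3685, ds/dθ = -19.2822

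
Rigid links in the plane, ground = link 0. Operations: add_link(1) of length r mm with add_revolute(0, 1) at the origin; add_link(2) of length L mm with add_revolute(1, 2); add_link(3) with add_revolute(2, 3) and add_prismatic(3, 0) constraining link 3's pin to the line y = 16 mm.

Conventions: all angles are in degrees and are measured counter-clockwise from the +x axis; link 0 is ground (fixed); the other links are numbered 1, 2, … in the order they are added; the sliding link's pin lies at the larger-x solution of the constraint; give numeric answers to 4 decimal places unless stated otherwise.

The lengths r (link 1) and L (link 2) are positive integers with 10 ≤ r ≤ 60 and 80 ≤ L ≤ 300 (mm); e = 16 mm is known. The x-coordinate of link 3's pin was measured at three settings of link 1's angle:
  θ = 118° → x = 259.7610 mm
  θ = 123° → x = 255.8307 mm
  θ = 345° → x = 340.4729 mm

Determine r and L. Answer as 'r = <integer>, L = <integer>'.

constraint per measurement: (x − r cos θ)² + (r sin θ − e)² = L²
subtracting the θ₁ and θ₂ equations cancels the r² and L² terms:
r = (x₁² − x₂²) / (2[(x₁cos θ₁ + e sin θ₁) − (x₂cos θ₂ + e sin θ₂)]) = 55.9991 → r = 56
L² = (x₁ − r cos θ₁)² + (r sin θ₁ − e)² = 82943.9801 → L = 288.0000 → L = 288
check at θ₃=345°: x = 340.4729 (printed 340.4729) ✓

r = 56, L = 288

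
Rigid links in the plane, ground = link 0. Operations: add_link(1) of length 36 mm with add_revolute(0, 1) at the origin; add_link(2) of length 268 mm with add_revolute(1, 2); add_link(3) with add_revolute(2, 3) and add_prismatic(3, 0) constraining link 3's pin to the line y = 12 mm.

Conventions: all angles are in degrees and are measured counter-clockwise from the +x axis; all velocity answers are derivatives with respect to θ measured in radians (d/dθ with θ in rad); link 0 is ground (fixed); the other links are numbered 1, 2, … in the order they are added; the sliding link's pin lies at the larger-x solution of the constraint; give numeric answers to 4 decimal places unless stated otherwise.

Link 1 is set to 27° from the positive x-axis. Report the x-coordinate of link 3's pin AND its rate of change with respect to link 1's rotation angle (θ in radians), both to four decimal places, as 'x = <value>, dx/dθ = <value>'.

geometry: r = 36 mm, L = 268 mm, e = 12 mm
crank pin P = (r cos θ, r sin θ) = (32.076235, 16.343658)
h = r sin θ − e = 16.343658 − 12 = 4.343658
x = r cos θ + √(L² − h²) = 32.076235 + 267.964797 = 300.041032
dx/dθ = −r sin θ − h·r cos θ/√(L² − h²) (θ in radians; h = 4.343658) = -16.863608

x = 300.0410, dx/dθ = -16.8636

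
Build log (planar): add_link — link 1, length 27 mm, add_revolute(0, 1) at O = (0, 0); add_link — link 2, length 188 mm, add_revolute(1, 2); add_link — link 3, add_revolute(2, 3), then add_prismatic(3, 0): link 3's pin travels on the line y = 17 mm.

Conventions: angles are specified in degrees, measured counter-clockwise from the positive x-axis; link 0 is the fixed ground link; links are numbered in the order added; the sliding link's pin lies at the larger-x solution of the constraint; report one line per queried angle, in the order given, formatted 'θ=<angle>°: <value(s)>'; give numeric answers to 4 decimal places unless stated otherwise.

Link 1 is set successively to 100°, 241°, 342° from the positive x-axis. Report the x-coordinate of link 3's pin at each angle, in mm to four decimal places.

geometry: r = 27 mm, L = 188 mm, e = 17 mm
θ=100°: crank pin P = (r cos θ, r sin θ) = (-4.688501, 26.589809)
θ=100°: h = r sin θ − e = 26.589809 − 17 = 9.589809
θ=100°: x = r cos θ + √(L² − h²) = -4.688501 + 187.755254 = 183.066754
θ=241°: crank pin P = (r cos θ, r sin θ) = (-13.089860, -23.614732)
θ=241°: h = r sin θ − e = -23.614732 − 17 = -40.614732
θ=241°: x = r cos θ + √(L² − h²) = -13.089860 + 183.560463 = 170.470603
θ=342°: crank pin P = (r cos θ, r sin θ) = (25.678526, -8.343459)
θ=342°: h = r sin θ − e = -8.343459 − 17 = -25.343459
θ=342°: x = r cos θ + √(L² − h²) = 25.678526 + 186.283947 = 211.962473

θ=100°: 183.0668
θ=241°: 170.4706
θ=342°: 211.9625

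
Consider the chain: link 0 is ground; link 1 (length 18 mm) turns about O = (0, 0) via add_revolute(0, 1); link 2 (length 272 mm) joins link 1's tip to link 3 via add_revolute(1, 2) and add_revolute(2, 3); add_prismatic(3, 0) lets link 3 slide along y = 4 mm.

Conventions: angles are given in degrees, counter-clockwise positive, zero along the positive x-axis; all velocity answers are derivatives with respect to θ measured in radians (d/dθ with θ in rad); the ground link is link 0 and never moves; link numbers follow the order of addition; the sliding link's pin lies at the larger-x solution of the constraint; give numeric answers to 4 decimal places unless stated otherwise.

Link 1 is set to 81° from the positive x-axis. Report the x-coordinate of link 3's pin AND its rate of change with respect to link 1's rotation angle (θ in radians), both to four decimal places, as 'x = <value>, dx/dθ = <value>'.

geometry: r = 18 mm, L = 272 mm, e = 4 mm
crank pin P = (r cos θ, r sin θ) = (2.815820, 17.778390)
h = r sin θ − e = 17.778390 − 4 = 13.778390
x = r cos θ + √(L² − h²) = 2.815820 + 271.650798 = 274.466618
dx/dθ = −r sin θ − h·r cos θ/√(L² − h²) (θ in radians; h = 13.778390) = -17.921211

x = 274.4666, dx/dθ = -17.9212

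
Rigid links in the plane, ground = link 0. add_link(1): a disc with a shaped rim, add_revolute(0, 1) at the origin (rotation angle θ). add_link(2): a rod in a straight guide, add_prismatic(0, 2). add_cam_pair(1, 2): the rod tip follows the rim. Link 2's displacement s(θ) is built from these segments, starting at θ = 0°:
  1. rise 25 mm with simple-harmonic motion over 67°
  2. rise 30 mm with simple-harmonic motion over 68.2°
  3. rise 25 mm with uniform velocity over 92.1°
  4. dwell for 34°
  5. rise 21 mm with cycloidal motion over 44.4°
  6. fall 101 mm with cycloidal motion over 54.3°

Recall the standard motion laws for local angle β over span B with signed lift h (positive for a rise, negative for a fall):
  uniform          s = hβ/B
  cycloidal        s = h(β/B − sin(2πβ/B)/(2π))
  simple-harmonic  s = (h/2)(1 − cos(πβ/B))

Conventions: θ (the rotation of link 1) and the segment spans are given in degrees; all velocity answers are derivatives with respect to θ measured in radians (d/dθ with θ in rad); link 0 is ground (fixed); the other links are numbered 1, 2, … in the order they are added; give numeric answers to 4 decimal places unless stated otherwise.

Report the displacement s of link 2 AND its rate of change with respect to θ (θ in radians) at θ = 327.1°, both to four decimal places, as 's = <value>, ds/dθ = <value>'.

segment 1 (0° to 67°, simple-harmonic, h = 25) is passed completely: s = 0.0000 + (25) = 25.0000
segment 2 (67° to 135.2°, simple-harmonic, h = 30) is passed completely: s = 25.0000 + (30) = 55.0000
segment 3 (135.2° to 227.3°, uniform, h = 25) is passed completely: s = 55.0000 + (25) = 80.0000
segment 4 (227.3° to 261.3°, dwell): s unchanged at 80.0000
segment 5 (261.3° to 305.7°, cycloidal, h = 21) is passed completely: s = 80.0000 + (21) = 101.0000
θ = 327.1° falls in segment 6 (305.7° to 360°, cycloidal, h = -101): β = 327.1 − 305.7 = 21.4°, B = 54.3°; Δs = -101·(0.3941 − sin(2π·0.3941)/(2π)) = -29.8814; s = 101.0000 − 29.8814 = 71.1186
velocity in seg [305.7°–360°] (cycloidal), θ in radians: β = 21.4° = 0.3735 rad, B = 54.3° = 0.9477 rad; ds/dθ = (h/B)(1 − cos(2πβ/B)) = ((-101)/0.9477)(1 − cos(2π·0.3941)) = -190.412969 mm/rad

s = 71.1186, ds/dθ = -190.4130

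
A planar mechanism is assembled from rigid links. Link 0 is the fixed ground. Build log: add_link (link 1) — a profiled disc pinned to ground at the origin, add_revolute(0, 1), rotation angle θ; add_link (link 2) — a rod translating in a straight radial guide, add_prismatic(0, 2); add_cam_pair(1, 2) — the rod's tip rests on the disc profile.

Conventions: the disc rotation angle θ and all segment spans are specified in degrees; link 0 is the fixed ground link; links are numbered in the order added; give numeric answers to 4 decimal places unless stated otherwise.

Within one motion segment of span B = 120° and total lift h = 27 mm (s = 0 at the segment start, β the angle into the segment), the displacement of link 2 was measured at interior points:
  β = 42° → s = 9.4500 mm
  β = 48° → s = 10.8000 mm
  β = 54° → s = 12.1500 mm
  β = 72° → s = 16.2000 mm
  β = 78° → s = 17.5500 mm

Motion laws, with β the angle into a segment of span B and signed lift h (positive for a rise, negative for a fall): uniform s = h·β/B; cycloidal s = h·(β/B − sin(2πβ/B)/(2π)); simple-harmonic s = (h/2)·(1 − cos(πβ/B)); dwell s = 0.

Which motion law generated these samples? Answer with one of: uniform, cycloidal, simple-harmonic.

candidates at β/B = r: uniform s = h·r (linear in β); cycloidal s = h·(r − sin(2πr)/(2π)); simple-harmonic s = (h/2)(1 − cos(πr))
β=42°: printed 9.4500 | uniform 9.4500, cycloidal 5.9735, simple-harmonic 7.3711
β=48°: printed 10.8000 | uniform 10.8000, cycloidal 8.2742, simple-harmonic 9.3283
β=54°: printed 12.1500 | uniform 12.1500, cycloidal 10.8221, simple-harmonic 11.3881
β=72°: printed 16.2000 | uniform 16.2000, cycloidal 18.7258, simple-harmonic 17.6717
β=78°: printed 17.5500 | uniform 17.5500, cycloidal 21.0265, simple-harmonic 19.6289
only one law matches every sample → uniform

uniform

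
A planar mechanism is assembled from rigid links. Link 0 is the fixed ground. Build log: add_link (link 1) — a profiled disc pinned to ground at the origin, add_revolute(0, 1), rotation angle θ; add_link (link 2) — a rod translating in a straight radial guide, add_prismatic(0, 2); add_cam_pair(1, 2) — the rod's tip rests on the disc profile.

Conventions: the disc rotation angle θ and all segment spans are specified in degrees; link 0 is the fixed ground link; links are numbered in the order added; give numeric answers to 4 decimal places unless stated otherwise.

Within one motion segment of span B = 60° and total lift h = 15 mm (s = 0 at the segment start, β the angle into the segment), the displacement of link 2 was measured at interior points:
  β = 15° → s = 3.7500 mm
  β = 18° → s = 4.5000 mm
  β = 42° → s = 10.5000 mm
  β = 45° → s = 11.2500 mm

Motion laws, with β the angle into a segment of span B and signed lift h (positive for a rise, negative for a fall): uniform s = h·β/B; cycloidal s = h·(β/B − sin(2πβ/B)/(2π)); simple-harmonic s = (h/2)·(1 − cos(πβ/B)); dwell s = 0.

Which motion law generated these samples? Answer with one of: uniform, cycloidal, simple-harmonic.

candidates at β/B = r: uniform s = h·r (linear in β); cycloidal s = h·(r − sin(2πr)/(2π)); simple-harmonic s = (h/2)(1 − cos(πr))
β=15°: printed 3.7500 | uniform 3.7500, cycloidal 1.3627, simple-harmonic 2.1967
β=18°: printed 4.5000 | uniform 4.5000, cycloidal 2.2295, simple-harmonic 3.0916
β=42°: printed 10.5000 | uniform 10.5000, cycloidal 12.7705, simple-harmonic 11.9084
β=45°: printed 11.2500 | uniform 11.2500, cycloidal 13.6373, simple-harmonic 12.8033
only one law matches every sample → uniform

uniform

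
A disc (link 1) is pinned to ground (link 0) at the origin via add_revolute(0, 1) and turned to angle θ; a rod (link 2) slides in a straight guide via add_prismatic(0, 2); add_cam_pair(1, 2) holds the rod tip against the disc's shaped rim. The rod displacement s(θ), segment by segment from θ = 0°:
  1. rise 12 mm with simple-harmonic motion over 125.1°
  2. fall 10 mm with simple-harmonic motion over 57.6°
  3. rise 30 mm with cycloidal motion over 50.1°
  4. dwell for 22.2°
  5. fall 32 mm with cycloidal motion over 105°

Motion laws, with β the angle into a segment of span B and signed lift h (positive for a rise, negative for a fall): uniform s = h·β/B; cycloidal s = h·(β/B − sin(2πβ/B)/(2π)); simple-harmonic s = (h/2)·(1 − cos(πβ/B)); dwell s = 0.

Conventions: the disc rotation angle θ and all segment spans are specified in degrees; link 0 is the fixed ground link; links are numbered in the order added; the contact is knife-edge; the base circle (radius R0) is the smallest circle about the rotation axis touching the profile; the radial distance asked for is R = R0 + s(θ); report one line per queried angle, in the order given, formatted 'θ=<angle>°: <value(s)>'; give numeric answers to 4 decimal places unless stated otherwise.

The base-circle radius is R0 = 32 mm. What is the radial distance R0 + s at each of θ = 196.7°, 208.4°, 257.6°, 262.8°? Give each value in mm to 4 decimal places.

segment 1 (0° to 125.1°, simple-harmonic, h = 12) is passed completely: s = 0.0000 + (12) = 12.0000
segment 2 (125.1° to 182.7°, simple-harmonic, h = -10) is passed completely: s = 12.0000 + (-10) = 2.0000
θ = 196.7° falls in segment 3 (182.7° to 232.8°, cycloidal, h = 30): β = 196.7 − 182.7 = 14°, B = 50.1°; Δs = 30·(0.2794 − sin(2π·0.2794)/(2π)) = 3.6900; s = 2.0000 + 3.6900 = 5.6900
θ = 208.4° falls in segment 3 (182.7° to 232.8°, cycloidal, h = 30): β = 208.4 − 182.7 = 25.7°, B = 50.1°; Δs = 30·(0.5130 − sin(2π·0.5130)/(2π)) = 15.7780; s = 2.0000 + 15.7780 = 17.7780
segment 3 (182.7° to 232.8°, cycloidal, h = 30) is passed completely: s = 2.0000 + (30) = 32.0000
segment 4 (232.8° to 255°, dwell): s unchanged at 32.0000
θ = 257.6° falls in segment 5 (255° to 360°, cycloidal, h = -32): β = 257.6 − 255 = 2.6°, B = 105°; Δs = -32·(0.0248 − sin(2π·0.0248)/(2π)) = -0.0032; s = 32.0000 − 0.0032 = 31.9968
θ = 262.8° falls in segment 5 (255° to 360°, cycloidal, h = -32): β = 262.8 − 255 = 7.8°, B = 105°; Δs = -32·(0.0743 − sin(2π·0.0743)/(2π)) = -0.0854; s = 32.0000 − 0.0854 = 31.9146
θ=196.7°: R = R0 + s = 32 + 5.6900 = 37.6900
θ=208.4°: R = R0 + s = 32 + 17.7780 = 49.7780
θ=257.6°: R = R0 + s = 32 + 31.9968 = 63.9968
θ=262.8°: R = R0 + s = 32 + 31.9146 = 63.9146

θ=196.7°: 37.6900
θ=208.4°: 49.7780
θ=257.6°: 63.9968
θ=262.8°: 63.9146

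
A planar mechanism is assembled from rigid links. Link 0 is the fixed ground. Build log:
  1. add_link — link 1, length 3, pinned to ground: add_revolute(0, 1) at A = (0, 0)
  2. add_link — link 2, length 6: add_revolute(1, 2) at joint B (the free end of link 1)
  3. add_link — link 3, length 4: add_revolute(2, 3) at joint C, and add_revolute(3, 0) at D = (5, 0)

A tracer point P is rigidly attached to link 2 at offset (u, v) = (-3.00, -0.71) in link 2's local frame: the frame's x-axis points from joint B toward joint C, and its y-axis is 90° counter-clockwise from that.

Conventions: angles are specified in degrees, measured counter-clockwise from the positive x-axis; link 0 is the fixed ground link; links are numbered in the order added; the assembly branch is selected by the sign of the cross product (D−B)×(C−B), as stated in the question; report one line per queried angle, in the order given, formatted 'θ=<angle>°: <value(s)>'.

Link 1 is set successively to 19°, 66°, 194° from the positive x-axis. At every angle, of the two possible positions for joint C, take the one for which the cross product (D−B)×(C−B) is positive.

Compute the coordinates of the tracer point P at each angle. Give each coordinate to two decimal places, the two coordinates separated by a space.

A=(0,0), D=(5.00,0)
θ=19°: B = A + 3.00·(cos19°, sin19°) = (2.8366, 0.9767)
θ=19°: |BD| = 2.3737
θ=19°: circle(B,6.00) ∩ circle(D,4.00): a=5.3997, h=2.6160
θ=19°:   candidates: C₊=(8.8344,1.1392) cross=6.210; C₋=(6.6816,-3.6294) cross=-6.210
θ=19°:   branch + wants cross > 0 → take C=(8.8344,1.1392) (cross=6.210)
θ=19°: ex = (C−B)/|BC| = (0.9996,0.0271); ey = (-0.0271,0.9996)
θ=19°: P = B + -3.00·ex + -0.71·ey = (-0.1431,0.1857)
θ=66°: B = A + 3.00·(cos66°, sin66°) = (1.2202, 2.7406)
θ=66°: |BD| = 4.6688
θ=66°: circle(B,6.00) ∩ circle(D,4.00): a=4.4763, h=3.9954
θ=66°:   candidates: C₊=(7.1894,3.3476) cross=18.654; C₋=(2.4988,-3.1215) cross=-18.654
θ=66°:   branch + wants cross > 0 → take C=(7.1894,3.3476) (cross=18.654)
θ=66°: ex = (C−B)/|BC| = (0.9949,0.1012); ey = (-0.1012,0.9949)
θ=66°: P = B + -3.00·ex + -0.71·ey = (-1.6926,1.7308)
θ=194°: B = A + 3.00·(cos194°, sin194°) = (-2.9109, -0.7258)
θ=194°: |BD| = 7.9441
θ=194°: circle(B,6.00) ∩ circle(D,4.00): a=5.2308, h=2.9391
θ=194°:   candidates: C₊=(2.0296,2.6789) cross=23.348; C₋=(2.5666,-3.1747) cross=-23.348
θ=194°:   branch + wants cross > 0 → take C=(2.0296,2.6789) (cross=23.348)
θ=194°: ex = (C−B)/|BC| = (0.8234,0.5674); ey = (-0.5674,0.8234)
θ=194°: P = B + -3.00·ex + -0.71·ey = (-4.9782,-3.0127)

θ=19°: -0.14 0.19
θ=66°: -1.69 1.73
θ=194°: -4.98 -3.01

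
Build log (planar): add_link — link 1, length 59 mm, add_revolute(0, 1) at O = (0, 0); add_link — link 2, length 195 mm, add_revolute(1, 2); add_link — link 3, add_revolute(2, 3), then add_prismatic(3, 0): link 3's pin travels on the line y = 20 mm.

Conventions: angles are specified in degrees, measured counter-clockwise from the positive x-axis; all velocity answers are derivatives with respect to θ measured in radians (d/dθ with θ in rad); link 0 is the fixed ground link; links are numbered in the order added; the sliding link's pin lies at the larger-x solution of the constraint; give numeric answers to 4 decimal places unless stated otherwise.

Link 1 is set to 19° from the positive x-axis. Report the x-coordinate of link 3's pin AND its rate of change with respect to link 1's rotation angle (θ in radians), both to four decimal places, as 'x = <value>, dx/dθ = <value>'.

geometry: r = 59 mm, L = 195 mm, e = 20 mm
crank pin P = (r cos θ, r sin θ) = (55.785596, 19.208521)
h = r sin θ − e = 19.208521 − 20 = -0.791479
x = r cos θ + √(L² − h²) = 55.785596 + 194.998394 = 250.783990
dx/dθ = −r sin θ − h·r cos θ/√(L² − h²) (θ in radians; h = -0.791479) = -18.982093

x = 250.7840, dx/dθ = -18.9821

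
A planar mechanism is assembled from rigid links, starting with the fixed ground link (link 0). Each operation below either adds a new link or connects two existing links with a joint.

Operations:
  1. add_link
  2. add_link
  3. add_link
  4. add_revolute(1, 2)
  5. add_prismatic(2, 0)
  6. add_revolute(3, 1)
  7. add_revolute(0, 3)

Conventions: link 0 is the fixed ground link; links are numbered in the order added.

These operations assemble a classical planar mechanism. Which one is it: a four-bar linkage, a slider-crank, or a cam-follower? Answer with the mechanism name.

links: 4 (incl. ground); joints: 3 revolute, 1 prismatic, 0 higher (cam) pair, forming one closed loop
4 links, 3 revolutes + 1 prismatic in one loop → slider-crank

slider-crank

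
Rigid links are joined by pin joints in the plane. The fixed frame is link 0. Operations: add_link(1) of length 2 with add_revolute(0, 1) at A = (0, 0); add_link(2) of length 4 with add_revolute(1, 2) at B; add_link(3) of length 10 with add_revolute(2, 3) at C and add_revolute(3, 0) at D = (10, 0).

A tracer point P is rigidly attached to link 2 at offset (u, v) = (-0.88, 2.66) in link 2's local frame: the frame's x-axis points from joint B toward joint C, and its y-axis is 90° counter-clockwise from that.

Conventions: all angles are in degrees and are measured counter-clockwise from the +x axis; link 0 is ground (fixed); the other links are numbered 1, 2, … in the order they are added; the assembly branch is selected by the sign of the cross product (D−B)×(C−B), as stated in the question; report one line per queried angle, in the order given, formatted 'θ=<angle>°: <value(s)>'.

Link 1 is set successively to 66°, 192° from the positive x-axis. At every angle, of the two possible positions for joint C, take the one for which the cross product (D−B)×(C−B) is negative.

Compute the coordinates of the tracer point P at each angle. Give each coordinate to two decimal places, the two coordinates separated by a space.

A=(0,0), D=(10.00,0)
θ=66°: B = A + 2.00·(cos66°, sin66°) = (0.8135, 1.8271)
θ=66°: |BD| = 9.3665
θ=66°: circle(B,4.00) ∩ circle(D,10.00): a=0.1991, h=3.9950
θ=66°:   candidates: C₊=(1.7881,5.7065) cross=37.419; C₋=(0.2295,-2.1300) cross=-37.419
θ=66°:   branch - wants cross < 0 → take C=(0.2295,-2.1300) (cross=-37.419)
θ=66°: ex = (C−B)/|BC| = (-0.1460,-0.9893); ey = (0.9893,-0.1460)
θ=66°: P = B + -0.88·ex + 2.66·ey = (3.5734,2.3093)
θ=192°: B = A + 2.00·(cos192°, sin192°) = (-1.9563, -0.4158)
θ=192°: |BD| = 11.9635
θ=192°: circle(B,4.00) ∩ circle(D,10.00): a=2.4711, h=3.1454
θ=192°:   candidates: C₊=(0.4040,2.8136) cross=37.630; C₋=(0.6226,-3.4735) cross=-37.630
θ=192°:   branch - wants cross < 0 → take C=(0.6226,-3.4735) (cross=-37.630)
θ=192°: ex = (C−B)/|BC| = (0.6447,-0.7644); ey = (0.7644,0.6447)
θ=192°: P = B + -0.88·ex + 2.66·ey = (-0.4903,1.9718)

θ=66°: 3.57 2.31
θ=192°: -0.49 1.97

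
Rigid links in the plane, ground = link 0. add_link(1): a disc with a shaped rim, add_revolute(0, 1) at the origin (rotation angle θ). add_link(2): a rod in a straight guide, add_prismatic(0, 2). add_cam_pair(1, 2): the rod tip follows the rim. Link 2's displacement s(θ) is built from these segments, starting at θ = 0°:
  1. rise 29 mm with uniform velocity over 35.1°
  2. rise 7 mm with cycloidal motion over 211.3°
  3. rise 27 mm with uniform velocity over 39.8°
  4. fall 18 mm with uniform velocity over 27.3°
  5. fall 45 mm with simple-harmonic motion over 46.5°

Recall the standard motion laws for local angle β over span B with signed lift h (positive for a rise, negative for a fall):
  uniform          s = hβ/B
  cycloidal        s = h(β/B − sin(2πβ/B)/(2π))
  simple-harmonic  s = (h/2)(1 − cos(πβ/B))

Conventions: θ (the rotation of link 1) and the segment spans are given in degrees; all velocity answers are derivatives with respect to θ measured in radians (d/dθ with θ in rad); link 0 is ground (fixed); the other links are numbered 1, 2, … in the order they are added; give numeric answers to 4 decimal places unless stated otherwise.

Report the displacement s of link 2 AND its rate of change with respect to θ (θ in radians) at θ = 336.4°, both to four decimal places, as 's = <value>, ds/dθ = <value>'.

segment 1 (0° to 35.1°, uniform, h = 29) is passed completely: s = 0.0000 + (29) = 29.0000
segment 2 (35.1° to 246.4°, cycloidal, h = 7) is passed completely: s = 29.0000 + (7) = 36.0000
segment 3 (246.4° to 286.2°, uniform, h = 27) is passed completely: s = 36.0000 + (27) = 63.0000
segment 4 (286.2° to 313.5°, uniform, h = -18) is passed completely: s = 63.0000 + (-18) = 45.0000
θ = 336.4° falls in segment 5 (313.5° to 360°, simple-harmonic, h = -45): β = 336.4 − 313.5 = 22.9°, B = 46.5°; Δs = -45/2·(1 − cos(π·0.4925)) = -21.9680; s = 45.0000 − 21.9680 = 23.0320
velocity in seg [313.5°–360°] (simple-harmonic), θ in radians: β = 22.9° = 0.3997 rad, B = 46.5° = 0.8116 rad; ds/dθ = (πh/(2B)) sin(πβ/B) = (π·(-45)/(2·0.8116)) sin(π·0.4925) = -87.072425 mm/rad

s = 23.0320, ds/dθ = -87.0724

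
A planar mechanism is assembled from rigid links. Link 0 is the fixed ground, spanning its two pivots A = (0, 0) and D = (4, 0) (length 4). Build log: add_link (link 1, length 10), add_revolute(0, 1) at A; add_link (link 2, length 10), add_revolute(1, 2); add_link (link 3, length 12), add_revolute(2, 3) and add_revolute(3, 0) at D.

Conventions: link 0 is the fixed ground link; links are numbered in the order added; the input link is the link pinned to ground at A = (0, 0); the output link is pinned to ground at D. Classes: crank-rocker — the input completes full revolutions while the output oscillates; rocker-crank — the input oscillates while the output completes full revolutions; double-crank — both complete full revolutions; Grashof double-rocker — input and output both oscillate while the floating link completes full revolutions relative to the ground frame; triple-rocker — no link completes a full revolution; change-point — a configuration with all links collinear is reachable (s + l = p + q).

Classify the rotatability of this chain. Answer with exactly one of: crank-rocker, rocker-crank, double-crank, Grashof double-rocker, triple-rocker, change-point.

lengths: ground=4, input=10, coupler=10, output=12
sorted: s=4 (shortest), l=12 (longest), p+q=20
s + l = 16 vs p + q = 20
s + l < p + q (Grashof) with shortest = ground link → double-crank

double-crank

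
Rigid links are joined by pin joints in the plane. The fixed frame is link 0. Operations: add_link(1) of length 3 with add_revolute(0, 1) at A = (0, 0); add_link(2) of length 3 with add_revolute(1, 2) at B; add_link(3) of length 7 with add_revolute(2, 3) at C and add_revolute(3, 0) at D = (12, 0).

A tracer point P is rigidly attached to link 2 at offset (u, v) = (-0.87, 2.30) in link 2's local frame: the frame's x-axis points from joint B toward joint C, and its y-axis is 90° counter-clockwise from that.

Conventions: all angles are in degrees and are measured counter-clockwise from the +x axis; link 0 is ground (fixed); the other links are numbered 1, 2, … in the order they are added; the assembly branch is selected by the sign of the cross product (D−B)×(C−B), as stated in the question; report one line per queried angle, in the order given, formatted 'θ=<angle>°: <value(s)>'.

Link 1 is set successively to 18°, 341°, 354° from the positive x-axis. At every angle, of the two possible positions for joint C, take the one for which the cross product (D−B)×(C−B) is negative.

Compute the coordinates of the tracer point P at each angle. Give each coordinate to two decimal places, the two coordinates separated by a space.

A=(0,0), D=(12.00,0)
θ=18°: B = A + 3.00·(cos18°, sin18°) = (2.8532, 0.9271)
θ=18°: |BD| = 9.1937
θ=18°: circle(B,3.00) ∩ circle(D,7.00): a=2.4214, h=1.7711
θ=18°:   candidates: C₊=(5.4409,2.4449) cross=16.283; C₋=(5.0837,-1.0791) cross=-16.283
θ=18°:   branch - wants cross < 0 → take C=(5.0837,-1.0791) (cross=-16.283)
θ=18°: ex = (C−B)/|BC| = (0.7435,-0.6687); ey = (0.6687,0.7435)
θ=18°: P = B + -0.87·ex + 2.30·ey = (3.7444,3.2189)
θ=341°: B = A + 3.00·(cos341°, sin341°) = (2.8366, -0.9767)
θ=341°: |BD| = 9.2153
θ=341°: circle(B,3.00) ∩ circle(D,7.00): a=2.4374, h=1.7490
θ=341°:   candidates: C₊=(5.0748,1.0208) cross=16.118; C₋=(5.4456,-2.4576) cross=-16.118
θ=341°:   branch - wants cross < 0 → take C=(5.4456,-2.4576) (cross=-16.118)
θ=341°: ex = (C−B)/|BC| = (0.8697,-0.4936); ey = (0.4936,0.8697)
θ=341°: P = B + -0.87·ex + 2.30·ey = (3.2153,1.4530)
θ=354°: B = A + 3.00·(cos354°, sin354°) = (2.9836, -0.3136)
θ=354°: |BD| = 9.0219
θ=354°: circle(B,3.00) ∩ circle(D,7.00): a=2.2941, h=1.9331
θ=354°:   candidates: C₊=(5.2091,1.6981) cross=17.441; C₋=(5.3435,-2.1658) cross=-17.441
θ=354°:   branch - wants cross < 0 → take C=(5.3435,-2.1658) (cross=-17.441)
θ=354°: ex = (C−B)/|BC| = (0.7866,-0.6174); ey = (0.6174,0.7866)
θ=354°: P = B + -0.87·ex + 2.30·ey = (3.7192,2.0328)

θ=18°: 3.74 3.22
θ=341°: 3.22 1.45
θ=354°: 3.72 2.03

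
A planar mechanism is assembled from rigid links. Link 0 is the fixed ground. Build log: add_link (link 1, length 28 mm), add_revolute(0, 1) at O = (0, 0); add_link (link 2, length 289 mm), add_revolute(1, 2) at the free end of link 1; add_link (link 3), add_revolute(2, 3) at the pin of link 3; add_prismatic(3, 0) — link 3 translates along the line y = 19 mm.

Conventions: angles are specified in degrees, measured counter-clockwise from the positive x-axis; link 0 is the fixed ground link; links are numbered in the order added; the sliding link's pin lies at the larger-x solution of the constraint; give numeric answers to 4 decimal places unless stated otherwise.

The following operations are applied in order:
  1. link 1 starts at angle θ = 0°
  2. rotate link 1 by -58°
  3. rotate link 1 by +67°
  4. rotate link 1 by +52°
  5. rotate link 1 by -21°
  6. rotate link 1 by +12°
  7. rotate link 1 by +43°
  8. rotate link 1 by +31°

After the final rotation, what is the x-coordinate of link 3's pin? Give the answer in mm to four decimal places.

geometry: r = 28 mm, L = 289 mm, e = 19 mm; θ starts at 0°
rotate link 1 by -58°: θ ← 0° -58° = -58°
rotate link 1 by +67°: θ ← -58° +67° = 9°
rotate link 1 by +52°: θ ← 9° +52° = 61°
rotate link 1 by -21°: θ ← 61° -21° = 40°
rotate link 1 by +12°: θ ← 40° +12° = 52°
rotate link 1 by +43°: θ ← 52° +43° = 95°
rotate link 1 by +31°: θ ← 95° +31° = 126°
crank pin P = (r cos θ, r sin θ) = (-16.457987, 22.652476)
h = r sin θ − e = 22.652476 − 19 = 3.652476
x = r cos θ + √(L² − h²) = -16.457987 + 288.976918 = 272.518931

272.5189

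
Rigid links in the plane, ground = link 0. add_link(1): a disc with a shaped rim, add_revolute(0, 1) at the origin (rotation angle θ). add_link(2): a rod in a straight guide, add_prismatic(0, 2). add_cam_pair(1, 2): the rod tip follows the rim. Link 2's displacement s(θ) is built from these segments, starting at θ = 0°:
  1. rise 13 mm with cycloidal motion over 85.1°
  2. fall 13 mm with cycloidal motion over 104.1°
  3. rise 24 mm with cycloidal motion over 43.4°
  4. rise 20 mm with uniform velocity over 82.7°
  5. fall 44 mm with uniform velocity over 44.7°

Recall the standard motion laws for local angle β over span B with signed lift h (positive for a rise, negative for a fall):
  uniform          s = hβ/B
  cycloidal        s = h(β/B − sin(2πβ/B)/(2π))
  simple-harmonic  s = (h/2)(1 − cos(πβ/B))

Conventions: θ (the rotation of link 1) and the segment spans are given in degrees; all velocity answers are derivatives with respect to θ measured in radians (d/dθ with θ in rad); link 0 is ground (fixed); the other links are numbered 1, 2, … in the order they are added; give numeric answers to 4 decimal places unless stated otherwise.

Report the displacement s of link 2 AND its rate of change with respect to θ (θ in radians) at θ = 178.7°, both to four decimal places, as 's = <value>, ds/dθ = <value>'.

segment 1 (0° to 85.1°, cycloidal, h = 13) is passed completely: s = 0.0000 + (13) = 13.0000
θ = 178.7° falls in segment 2 (85.1° to 189.2°, cycloidal, h = -13): β = 178.7 − 85.1 = 93.6°, B = 104.1°; Δs = -13·(0.8991 − sin(2π·0.8991)/(2π)) = -12.9140; s = 13.0000 − 12.9140 = 0.0860
velocity in seg [85.1°–189.2°] (cycloidal), θ in radians: β = 93.6° = 1.6336 rad, B = 104.1° = 1.8169 rad; ds/dθ = (h/B)(1 − cos(2πβ/B)) = ((-13)/1.8169)(1 − cos(2π·0.8991)) = -1.389432 mm/rad

s = 0.0860, ds/dθ = -1.3894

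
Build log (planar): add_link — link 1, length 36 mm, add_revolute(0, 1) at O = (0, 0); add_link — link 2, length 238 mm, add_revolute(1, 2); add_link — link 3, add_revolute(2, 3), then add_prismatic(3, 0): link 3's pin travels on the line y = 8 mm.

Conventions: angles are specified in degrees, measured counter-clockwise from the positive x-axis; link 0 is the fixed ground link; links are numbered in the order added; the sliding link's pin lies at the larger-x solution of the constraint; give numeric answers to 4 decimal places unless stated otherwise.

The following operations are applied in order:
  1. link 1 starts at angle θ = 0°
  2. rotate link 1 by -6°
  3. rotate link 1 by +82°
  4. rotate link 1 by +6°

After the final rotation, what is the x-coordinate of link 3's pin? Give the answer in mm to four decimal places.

geometry: r = 36 mm, L = 238 mm, e = 8 mm; θ starts at 0°
rotate link 1 by -6°: θ ← 0° -6° = -6°
rotate link 1 by +82°: θ ← -6° +82° = 76°
rotate link 1 by +6°: θ ← 76° +6° = 82°
crank pin P = (r cos θ, r sin θ) = (5.010232, 35.649650)
h = r sin θ − e = 35.649650 − 8 = 27.649650
x = r cos θ + √(L² − h²) = 5.010232 + 236.388445 = 241.398676

241.3987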